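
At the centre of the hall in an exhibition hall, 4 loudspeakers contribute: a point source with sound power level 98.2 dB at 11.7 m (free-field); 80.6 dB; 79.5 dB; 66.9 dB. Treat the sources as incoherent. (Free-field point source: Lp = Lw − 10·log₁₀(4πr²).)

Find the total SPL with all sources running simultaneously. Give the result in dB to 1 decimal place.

Source at 11.7 m: Lp = 98.2 − 10·log₁₀(4π·11.7²) = 98.2 − 10·log₁₀(1720.210) = 65.8 dB.
Converting to relative power and adding: 10^(65.8/10) + 10^(80.6/10) + 10^(79.5/10) + 10^(66.9/10) = 2.126e+08.
Back to dB: 10·log₁₀ Σ = 83.3 dB.

83.3 dB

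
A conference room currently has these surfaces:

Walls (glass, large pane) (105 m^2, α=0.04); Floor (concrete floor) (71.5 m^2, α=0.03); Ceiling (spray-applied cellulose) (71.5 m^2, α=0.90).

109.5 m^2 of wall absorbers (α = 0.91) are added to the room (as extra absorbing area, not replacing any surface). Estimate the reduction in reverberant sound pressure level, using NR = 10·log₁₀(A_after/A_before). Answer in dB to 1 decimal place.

3.8 dB

Summing Sᵢαᵢ: 4.200 + 2.145 + 64.350 → A_before = 70.695 sabins.
Treatment contributes 109.5·0.91 = 99.645 sabins.
A_after = 70.695 + 99.645 = 170.340 sabins.
NR = 10·log₁₀(170.340/70.695) = 3.8 dB.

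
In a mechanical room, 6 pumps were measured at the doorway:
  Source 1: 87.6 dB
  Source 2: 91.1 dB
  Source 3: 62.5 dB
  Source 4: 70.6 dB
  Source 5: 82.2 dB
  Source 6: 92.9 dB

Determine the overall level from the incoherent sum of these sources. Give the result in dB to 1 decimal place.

Converting to relative power and adding: 10^(87.6/10) + 10^(91.1/10) + 10^(62.5/10) + 10^(70.6/10) + 10^(82.2/10) + 10^(92.9/10) = 3.993e+09.
Back to dB: 10·log₁₀ Σ = 96.0 dB.

96.0 dB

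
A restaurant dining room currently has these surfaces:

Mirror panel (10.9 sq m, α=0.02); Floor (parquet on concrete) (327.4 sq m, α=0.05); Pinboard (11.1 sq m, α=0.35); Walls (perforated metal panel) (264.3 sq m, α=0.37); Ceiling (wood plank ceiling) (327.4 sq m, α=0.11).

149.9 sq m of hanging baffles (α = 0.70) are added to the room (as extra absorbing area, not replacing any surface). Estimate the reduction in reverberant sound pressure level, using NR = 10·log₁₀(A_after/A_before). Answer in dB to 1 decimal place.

Total absorption A_before = 10.9×0.02 + 327.4×0.05 + 11.1×0.35 + 264.3×0.37 + 327.4×0.11
  = 0.218 + 16.370 + 3.885 + 97.791 + 36.014 = 154.278 sq m sabins.
Added absorption = 149.9 × 0.70 = 104.930 sabins.
A_after = 154.278 + 104.930 = 259.208 sabins.
NR = 10·log₁₀(259.208/154.278) = 2.3 dB.

2.3 dB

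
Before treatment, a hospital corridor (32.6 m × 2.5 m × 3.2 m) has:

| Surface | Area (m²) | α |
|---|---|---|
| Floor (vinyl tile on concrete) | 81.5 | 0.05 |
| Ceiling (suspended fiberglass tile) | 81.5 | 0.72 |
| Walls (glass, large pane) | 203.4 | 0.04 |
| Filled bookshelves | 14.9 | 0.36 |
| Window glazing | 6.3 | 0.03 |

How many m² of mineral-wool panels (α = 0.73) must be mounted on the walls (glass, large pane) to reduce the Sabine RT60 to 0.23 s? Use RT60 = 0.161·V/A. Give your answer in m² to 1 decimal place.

Total absorption A₁ = 81.5·0.05 + 81.5·0.72 + 203.4·0.04 + 14.9·0.36 + 6.3·0.03
  = 4.075 + 58.680 + 8.136 + 5.364 + 0.189 = 76.444 m² sabins.
V = 260.8 m³. Target absorption A₂ = 0.161 × 260.8 / 0.23 = 182.560 sabins.
ΔA needed = 182.560 − 76.444 = 106.116 sabins.
Each m² of panel replacing the walls (glass, large pane) adds (0.73 − 0.04) = 0.69 sabins.
Area = ΔA/Δα = 106.116/0.69 = 153.8 m².

153.8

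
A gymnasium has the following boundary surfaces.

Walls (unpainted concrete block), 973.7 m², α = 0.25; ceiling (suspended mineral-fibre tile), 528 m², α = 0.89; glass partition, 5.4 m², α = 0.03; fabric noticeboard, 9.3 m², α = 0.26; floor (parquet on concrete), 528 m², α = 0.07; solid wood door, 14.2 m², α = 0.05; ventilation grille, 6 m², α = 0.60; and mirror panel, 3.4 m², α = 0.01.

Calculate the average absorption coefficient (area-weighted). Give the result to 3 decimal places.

0.366

S = Σ Sᵢ = 973.7 + 528 + 5.4 + 9.3 + 528 + 14.2 + 6 + 3.4 = 2068.0 m².
Weighted sum Σ Sα = 757.229.
ᾱ = A/S = 0.366.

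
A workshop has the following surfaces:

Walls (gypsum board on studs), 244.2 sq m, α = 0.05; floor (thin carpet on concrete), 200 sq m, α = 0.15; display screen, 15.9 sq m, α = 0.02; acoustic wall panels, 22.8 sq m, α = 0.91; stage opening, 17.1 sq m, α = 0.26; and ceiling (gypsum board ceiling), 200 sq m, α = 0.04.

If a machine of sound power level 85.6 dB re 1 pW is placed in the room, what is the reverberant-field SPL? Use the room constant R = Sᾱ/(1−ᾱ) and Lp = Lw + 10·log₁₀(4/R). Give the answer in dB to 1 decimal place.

A = 75.722 sabins; S = 700.0 sq m.
ᾱ = 0.1082, so room constant R = A/(1−ᾱ) = 84.909 sq m.
Lp = Lw + 10 log₁₀(4/R) = 85.6 -13.27 = 72.3 dB.

72.3 dB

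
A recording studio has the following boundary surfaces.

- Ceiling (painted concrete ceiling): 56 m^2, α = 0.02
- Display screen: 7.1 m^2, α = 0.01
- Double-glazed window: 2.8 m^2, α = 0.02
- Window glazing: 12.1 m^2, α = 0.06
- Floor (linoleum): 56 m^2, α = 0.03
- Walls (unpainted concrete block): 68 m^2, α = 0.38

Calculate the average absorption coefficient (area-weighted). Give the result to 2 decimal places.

0.15

S = Σ Sᵢ = 56 + 7.1 + 2.8 + 12.1 + 56 + 68 = 202.0 m^2.
Σ(Sᵢαᵢ) = 56*0.02 + 7.1*0.01 + 2.8*0.02 + 12.1*0.06 + 56*0.03 + 68*0.38 = 29.493.
ᾱ = A/S = 0.15.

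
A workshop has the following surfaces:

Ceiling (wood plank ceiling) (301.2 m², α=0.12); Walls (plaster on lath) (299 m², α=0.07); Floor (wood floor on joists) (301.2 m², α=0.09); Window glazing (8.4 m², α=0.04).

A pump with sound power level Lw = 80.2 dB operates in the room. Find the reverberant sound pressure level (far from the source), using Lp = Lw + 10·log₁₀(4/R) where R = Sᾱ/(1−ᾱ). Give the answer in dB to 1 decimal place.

Σ(Sᵢαᵢ) = 301.2·0.12 + 299·0.07 + 301.2·0.09 + 8.4·0.04 = 84.518; total area S = 909.8 m².
ᾱ = 0.0929, so room constant R = A/(1−ᾱ) = 93.174 m².
Lp = Lw + 10 log₁₀(4/R) = 80.2 -13.67 = 66.5 dB.

66.5 dB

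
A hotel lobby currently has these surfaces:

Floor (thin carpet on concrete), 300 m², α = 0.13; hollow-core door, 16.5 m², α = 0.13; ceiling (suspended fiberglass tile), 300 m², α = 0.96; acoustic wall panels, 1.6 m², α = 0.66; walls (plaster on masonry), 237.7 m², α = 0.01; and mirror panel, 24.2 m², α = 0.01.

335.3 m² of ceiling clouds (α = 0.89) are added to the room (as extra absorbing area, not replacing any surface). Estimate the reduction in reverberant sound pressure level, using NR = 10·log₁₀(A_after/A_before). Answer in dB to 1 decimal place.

2.8 dB

Summing Sᵢαᵢ: 39.000 + 2.145 + 288.000 + 1.056 + 2.377 + 0.242 → A_before = 332.820 sabins.
Treatment contributes 335.3·0.89 = 298.417 sabins.
New total A_after = 631.237 sabins.
Reduction = 10 log₁₀(A_after/A_before) = 10 log₁₀(1.8966) = 2.8 dB.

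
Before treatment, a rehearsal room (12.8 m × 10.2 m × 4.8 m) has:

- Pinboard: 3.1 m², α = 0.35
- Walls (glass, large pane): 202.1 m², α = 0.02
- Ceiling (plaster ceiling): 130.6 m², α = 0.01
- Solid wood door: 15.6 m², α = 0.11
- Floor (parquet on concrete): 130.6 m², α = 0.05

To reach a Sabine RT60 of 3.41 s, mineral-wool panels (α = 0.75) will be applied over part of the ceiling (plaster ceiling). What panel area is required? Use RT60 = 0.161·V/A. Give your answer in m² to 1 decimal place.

20.1

A₁ = Σ Sᵢαᵢ = 3.1·0.35 + 202.1·0.02 + 130.6·0.01 + 15.6·0.11 + 130.6·0.05 = 14.679 sabins.
Required A₂ = 0.161·626.688/3.41 = 29.588 sabins.
Absorption to add: 29.588 − 14.679 = 14.909 sabins.
Net gain per m²: Δα = 0.75 − 0.01 = 0.74.
Panel area = 14.909 / 0.74 = 20.1 m².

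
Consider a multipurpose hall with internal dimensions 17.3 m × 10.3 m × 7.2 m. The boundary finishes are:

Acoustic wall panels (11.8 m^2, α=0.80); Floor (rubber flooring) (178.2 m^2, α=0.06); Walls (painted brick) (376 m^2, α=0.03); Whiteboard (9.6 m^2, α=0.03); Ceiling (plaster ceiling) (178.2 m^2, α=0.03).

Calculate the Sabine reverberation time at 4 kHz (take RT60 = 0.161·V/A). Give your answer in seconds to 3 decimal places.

5.576 sec

A = Σ Sᵢαᵢ = 11.8*0.80 + 178.2*0.06 + 376*0.03 + 9.6*0.03 + 178.2*0.03 = 37.046 sabins.
Volume V = 17.3 × 10.3 × 7.2 = 1282.968 m³.
RT60 = 0.161 · V / A = 0.161 × 1282.968 / 37.046 = 5.576 s.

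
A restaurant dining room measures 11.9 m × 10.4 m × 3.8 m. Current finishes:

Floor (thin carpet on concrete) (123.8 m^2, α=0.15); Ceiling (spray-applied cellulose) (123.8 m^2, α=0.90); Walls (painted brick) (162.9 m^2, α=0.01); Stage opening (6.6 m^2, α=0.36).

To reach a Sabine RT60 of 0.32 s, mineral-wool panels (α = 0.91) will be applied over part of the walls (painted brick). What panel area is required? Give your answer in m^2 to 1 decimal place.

114.0

Equivalent absorption area: A₁ = 123.8×0.15 + 123.8×0.90 + 162.9×0.01 + 6.6×0.36 = 133.995 m^2.
Required A₂ = 0.161·470.288/0.32 = 236.614 sabins.
ΔA needed = 236.614 − 133.995 = 102.619 sabins.
Each m^2 of panel replacing the walls (painted brick) adds (0.91 − 0.01) = 0.90 sabins.
Panel area = 102.619 / 0.90 = 114.0 m^2.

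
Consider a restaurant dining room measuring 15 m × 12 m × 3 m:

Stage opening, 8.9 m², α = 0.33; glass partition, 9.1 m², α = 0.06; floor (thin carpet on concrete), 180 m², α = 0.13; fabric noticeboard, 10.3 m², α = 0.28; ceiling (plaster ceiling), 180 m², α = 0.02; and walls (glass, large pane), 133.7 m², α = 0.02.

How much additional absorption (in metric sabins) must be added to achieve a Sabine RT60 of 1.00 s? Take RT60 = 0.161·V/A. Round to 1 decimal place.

50.9 sabins

Total absorption A₁ = 8.9×0.33 + 9.1×0.06 + 180×0.13 + 10.3×0.28 + 180×0.02 + 133.7×0.02
  = 2.937 + 0.546 + 23.400 + 2.884 + 3.600 + 2.674 = 36.041 m² sabins.
V = 540 m³. Required absorption A₂ = 0.161 × 540 / 1.00 = 86.940 sabins.
Shortfall: 86.940 − 36.041 = 50.9 sabins.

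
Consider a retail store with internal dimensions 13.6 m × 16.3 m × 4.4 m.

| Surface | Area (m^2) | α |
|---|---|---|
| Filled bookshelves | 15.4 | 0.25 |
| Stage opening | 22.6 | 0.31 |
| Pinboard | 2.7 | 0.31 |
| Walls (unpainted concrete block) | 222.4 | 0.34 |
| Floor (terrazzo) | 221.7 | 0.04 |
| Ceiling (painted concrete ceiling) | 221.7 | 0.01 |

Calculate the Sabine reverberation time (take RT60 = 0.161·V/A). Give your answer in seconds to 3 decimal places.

Summing Sᵢαᵢ: 3.850 + 7.006 + 0.837 + 75.616 + 8.868 + 2.217 → A = 98.394 sabins.
Volume V = 13.6 × 16.3 × 4.4 = 975.392 m³.
RT60 = 0.161 · V / A = 0.161 × 975.392 / 98.394 = 1.596 s.

1.596 s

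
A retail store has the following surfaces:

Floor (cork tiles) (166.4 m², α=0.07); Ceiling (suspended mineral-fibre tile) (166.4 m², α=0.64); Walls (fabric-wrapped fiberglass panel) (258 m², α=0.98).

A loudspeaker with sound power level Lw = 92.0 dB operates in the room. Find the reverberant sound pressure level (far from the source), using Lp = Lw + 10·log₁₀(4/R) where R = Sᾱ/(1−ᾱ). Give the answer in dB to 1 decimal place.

A = 370.984 sabins; S = 590.8 m².
ᾱ = 0.6279, so room constant R = A/(1−ᾱ) = 997.001 m².
Lp = 92.0 + 10·log₁₀(4/997.001) = 92.0 + (-23.97) = 68.0 dB.

68.0 dB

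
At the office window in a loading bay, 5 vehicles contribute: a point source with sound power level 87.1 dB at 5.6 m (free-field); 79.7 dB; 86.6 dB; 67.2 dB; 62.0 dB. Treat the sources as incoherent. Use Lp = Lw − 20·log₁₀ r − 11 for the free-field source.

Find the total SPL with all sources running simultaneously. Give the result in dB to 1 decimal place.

Source at 5.6 m: Lp = 87.1 − 20·log₁₀(5.6) − 11 = 61.1 dB.
Sum in the linear (power) domain: Σ 10^(Lᵢ/10) = 10^(61.1/10) + 10^(79.7/10) + 10^(86.6/10) + 10^(67.2/10) + 10^(62.0/10) = 5.585e+08.
Back to dB: 10·log₁₀ Σ = 87.5 dB.

87.5 dB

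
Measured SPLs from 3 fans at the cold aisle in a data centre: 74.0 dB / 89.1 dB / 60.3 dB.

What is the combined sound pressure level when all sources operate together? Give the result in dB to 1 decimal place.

89.2 dB

Sum in the linear (power) domain: Σ 10^(Lᵢ/10) = 10^(74.0/10) + 10^(89.1/10) + 10^(60.3/10) = 8.39e+08.
Back to dB: 10·log₁₀ Σ = 89.2 dB.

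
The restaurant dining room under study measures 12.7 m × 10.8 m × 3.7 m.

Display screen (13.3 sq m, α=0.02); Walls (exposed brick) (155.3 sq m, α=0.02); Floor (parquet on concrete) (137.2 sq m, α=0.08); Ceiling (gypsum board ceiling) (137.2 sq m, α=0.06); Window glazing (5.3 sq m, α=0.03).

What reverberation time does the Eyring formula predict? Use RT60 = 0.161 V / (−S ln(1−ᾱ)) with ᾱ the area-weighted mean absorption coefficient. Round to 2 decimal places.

3.50 s

S = Σ Sᵢ = 448.3 sq m.
Σ(Sᵢαᵢ) = 13.3·0.02 + 155.3·0.02 + 137.2·0.08 + 137.2·0.06 + 5.3·0.03 = 22.739.
Mean coefficient ᾱ = A/S = 0.0507.
−S·ln(1−ᾱ) = −448.3 × ln(1 − 0.0507) = 23.325.
V = 12.7 × 10.8 × 3.7 = 507.492 m³.
T = 0.161·V/[−S·ln(1−ᾱ)] = 0.161·507.492/23.325 = 3.50 s.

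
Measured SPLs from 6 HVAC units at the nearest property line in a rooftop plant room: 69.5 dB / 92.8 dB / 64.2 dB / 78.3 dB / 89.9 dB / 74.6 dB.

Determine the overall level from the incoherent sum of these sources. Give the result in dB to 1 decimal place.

Converting to relative power and adding: 10^(69.5/10) + 10^(92.8/10) + 10^(64.2/10) + 10^(78.3/10) + 10^(89.9/10) + 10^(74.6/10) = 2.991e+09.
Back to dB: 10·log₁₀ Σ = 94.8 dB.

94.8 dB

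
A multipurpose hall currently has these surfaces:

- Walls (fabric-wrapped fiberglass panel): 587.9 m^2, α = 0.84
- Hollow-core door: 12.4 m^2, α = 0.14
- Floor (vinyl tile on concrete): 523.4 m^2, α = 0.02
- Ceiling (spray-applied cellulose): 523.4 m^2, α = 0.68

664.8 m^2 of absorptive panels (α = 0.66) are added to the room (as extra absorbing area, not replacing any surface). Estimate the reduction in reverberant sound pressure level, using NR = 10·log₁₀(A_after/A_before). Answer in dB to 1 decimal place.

1.8 dB

Equivalent absorption area: A_before = 587.9×0.84 + 12.4×0.14 + 523.4×0.02 + 523.4×0.68 = 861.952 m^2.
Treatment contributes 664.8·0.66 = 438.768 sabins.
New total A_after = 1300.720 sabins.
NR = 10·log₁₀(1300.720/861.952) = 1.8 dB.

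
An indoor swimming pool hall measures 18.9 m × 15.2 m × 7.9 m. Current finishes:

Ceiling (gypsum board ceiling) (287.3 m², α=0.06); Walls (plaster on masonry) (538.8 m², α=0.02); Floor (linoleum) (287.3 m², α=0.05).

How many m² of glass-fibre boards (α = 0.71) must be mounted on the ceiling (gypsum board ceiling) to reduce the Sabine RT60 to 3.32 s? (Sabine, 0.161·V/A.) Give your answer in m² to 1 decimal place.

Summing Sᵢαᵢ: 17.238 + 10.776 + 14.365 → A₁ = 42.379 sabins.
V = 2269.512 m³. Target absorption A₂ = 0.161 × 2269.512 / 3.32 = 110.058 sabins.
Absorption to add: 110.058 − 42.379 = 67.679 sabins.
Net gain per m²: Δα = 0.71 − 0.06 = 0.65.
Area = ΔA/Δα = 67.679/0.65 = 104.1 m².

104.1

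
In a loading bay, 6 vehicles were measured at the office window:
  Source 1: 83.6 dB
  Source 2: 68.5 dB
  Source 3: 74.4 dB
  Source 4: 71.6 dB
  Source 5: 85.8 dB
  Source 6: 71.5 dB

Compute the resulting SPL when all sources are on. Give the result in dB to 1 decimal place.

88.3 dB

Converting to relative power and adding: 10^(83.6/10) + 10^(68.5/10) + 10^(74.4/10) + 10^(71.6/10) + 10^(85.8/10) + 10^(71.5/10) = 6.725e+08.
L_total = 10·log₁₀(6.725e+08) = 88.3 dB.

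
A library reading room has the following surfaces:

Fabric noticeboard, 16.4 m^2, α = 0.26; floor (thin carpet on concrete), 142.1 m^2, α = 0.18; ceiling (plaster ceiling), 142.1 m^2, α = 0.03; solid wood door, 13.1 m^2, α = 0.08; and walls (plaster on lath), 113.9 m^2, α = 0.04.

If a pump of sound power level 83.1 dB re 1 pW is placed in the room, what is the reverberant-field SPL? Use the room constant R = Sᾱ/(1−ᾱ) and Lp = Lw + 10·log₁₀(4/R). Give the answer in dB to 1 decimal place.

Σ(Sᵢαᵢ) = 16.4·0.26 + 142.1·0.18 + 142.1·0.03 + 13.1·0.08 + 113.9·0.04 = 39.709; total area S = 427.6 m^2.
ᾱ = 39.709/427.6 = 0.0929; R = Sᾱ/(1−ᾱ) = 39.709/(1−0.0929) = 43.776 m^2.
Lp = Lw + 10 log₁₀(4/R) = 83.1 -10.39 = 72.7 dB.

72.7 dB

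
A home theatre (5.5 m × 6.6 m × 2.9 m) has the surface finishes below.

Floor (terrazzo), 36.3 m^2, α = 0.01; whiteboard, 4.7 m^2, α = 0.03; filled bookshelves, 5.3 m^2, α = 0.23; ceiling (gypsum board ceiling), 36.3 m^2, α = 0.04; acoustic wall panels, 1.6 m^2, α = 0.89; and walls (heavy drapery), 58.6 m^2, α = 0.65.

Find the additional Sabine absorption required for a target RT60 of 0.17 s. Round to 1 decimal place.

Equivalent absorption area: A₁ = 36.3*0.01 + 4.7*0.03 + 5.3*0.23 + 36.3*0.04 + 1.6*0.89 + 58.6*0.65 = 42.689 m^2.
Target A₂ = 0.161·105.27/0.17 = 99.697 sabins (V = 105.27 m³).
Additional absorption ΔA = 99.697 − 42.689 = 57.0 sabins.

57.0 sabins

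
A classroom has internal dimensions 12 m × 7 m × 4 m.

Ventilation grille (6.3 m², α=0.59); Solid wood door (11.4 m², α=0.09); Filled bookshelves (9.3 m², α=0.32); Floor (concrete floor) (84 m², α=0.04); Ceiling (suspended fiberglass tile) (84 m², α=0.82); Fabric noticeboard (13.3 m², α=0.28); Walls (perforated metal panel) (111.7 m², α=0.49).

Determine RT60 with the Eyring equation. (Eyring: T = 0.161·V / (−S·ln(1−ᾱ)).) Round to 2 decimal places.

0.30 sec

S = Σ Sᵢ = 320.0 m².
Absorption A = 6.3·0.59 + 11.4·0.09 + 9.3·0.32 + 84·0.04 + 84·0.82 + 13.3·0.28 + 111.7·0.49 = 138.416 sabins.
Mean coefficient ᾱ = A/S = 0.4325.
Eyring denominator: −S ln(1−ᾱ) = 181.285.
V = 12 × 7 × 4 = 336 m³.
T = 0.161·V/[−S·ln(1−ᾱ)] = 0.161·336/181.285 = 0.30 s.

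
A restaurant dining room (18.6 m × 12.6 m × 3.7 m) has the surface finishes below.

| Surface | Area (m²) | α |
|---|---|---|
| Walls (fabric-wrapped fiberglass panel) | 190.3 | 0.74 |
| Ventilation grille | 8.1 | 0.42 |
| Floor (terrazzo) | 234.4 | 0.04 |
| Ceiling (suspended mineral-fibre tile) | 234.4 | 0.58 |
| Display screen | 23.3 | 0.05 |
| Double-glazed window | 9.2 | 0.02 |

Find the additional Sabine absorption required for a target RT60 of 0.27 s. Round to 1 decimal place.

Summing Sᵢαᵢ: 140.822 + 3.402 + 9.376 + 135.952 + 1.165 + 0.184 → A₁ = 290.901 sabins.
Target A₂ = 0.161·867.132/0.27 = 517.068 sabins (V = 867.132 m³).
ΔA = A₂ − A₁ = 517.068 − 290.901 = 226.2 sabins.

226.2 sabins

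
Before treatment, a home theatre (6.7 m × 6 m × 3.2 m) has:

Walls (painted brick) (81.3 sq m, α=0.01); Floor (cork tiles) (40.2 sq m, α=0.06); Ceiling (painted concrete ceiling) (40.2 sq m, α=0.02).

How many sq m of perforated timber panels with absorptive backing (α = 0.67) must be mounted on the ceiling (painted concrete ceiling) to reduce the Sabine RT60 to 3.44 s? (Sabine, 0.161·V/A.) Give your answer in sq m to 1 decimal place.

3.1

A₁ = Σ Sᵢαᵢ = 81.3*0.01 + 40.2*0.06 + 40.2*0.02 = 4.029 sabins.
Required A₂ = 0.161·128.64/3.44 = 6.021 sabins.
ΔA needed = 6.021 − 4.029 = 1.992 sabins.
Net gain per sq m: Δα = 0.67 − 0.02 = 0.65.
Panel area = 1.992 / 0.65 = 3.1 sq m.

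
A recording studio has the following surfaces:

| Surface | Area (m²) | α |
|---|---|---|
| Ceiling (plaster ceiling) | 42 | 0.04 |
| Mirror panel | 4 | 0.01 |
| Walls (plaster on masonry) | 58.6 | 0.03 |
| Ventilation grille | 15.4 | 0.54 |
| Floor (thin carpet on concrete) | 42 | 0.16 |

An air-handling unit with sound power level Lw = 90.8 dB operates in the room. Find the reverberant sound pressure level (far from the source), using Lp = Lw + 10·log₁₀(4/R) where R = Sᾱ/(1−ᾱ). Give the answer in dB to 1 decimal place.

83.6 dB

Σ(Sᵢαᵢ) = 42×0.04 + 4×0.01 + 58.6×0.03 + 15.4×0.54 + 42×0.16 = 18.514; total area S = 162.0 m².
ᾱ = 0.1143, so room constant R = A/(1−ᾱ) = 20.903 m².
Lp = 90.8 + 10·log₁₀(4/20.903) = 90.8 + (-7.18) = 83.6 dB.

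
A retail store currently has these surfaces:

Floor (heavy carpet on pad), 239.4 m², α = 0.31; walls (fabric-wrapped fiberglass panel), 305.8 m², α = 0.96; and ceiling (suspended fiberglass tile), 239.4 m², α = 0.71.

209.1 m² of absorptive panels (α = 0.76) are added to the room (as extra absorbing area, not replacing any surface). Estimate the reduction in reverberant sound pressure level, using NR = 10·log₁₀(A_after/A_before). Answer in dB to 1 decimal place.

A_before = Σ Sᵢαᵢ = 239.4·0.31 + 305.8·0.96 + 239.4·0.71 = 537.756 sabins.
Added absorption = 209.1 × 0.76 = 158.916 sabins.
A_after = 537.756 + 158.916 = 696.672 sabins.
NR = 10·log₁₀(696.672/537.756) = 1.1 dB.

1.1 dB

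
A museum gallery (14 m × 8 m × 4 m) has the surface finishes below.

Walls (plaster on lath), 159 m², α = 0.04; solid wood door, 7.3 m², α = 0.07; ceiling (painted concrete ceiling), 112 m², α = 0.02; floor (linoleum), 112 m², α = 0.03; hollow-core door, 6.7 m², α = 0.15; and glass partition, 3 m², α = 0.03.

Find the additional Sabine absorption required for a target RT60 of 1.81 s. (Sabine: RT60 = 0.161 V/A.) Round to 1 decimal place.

Summing Sᵢαᵢ: 6.360 + 0.511 + 2.240 + 3.360 + 1.005 + 0.090 → A₁ = 13.566 sabins.
Target A₂ = 0.161·448/1.81 = 39.850 sabins (V = 448 m³).
Shortfall: 39.850 − 13.566 = 26.3 sabins.

26.3 sabins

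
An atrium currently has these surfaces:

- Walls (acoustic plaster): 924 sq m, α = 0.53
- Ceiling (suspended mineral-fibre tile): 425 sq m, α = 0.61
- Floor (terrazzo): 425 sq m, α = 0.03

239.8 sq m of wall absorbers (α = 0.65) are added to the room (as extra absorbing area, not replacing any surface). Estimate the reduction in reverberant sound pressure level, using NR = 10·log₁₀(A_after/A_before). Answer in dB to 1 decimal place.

A_before = Σ Sᵢαᵢ = 924·0.53 + 425·0.61 + 425·0.03 = 761.720 sabins.
Treatment contributes 239.8·0.65 = 155.870 sabins.
New total A_after = 917.590 sabins.
Reduction = 10 log₁₀(A_after/A_before) = 10 log₁₀(1.2046) = 0.8 dB.

0.8 dB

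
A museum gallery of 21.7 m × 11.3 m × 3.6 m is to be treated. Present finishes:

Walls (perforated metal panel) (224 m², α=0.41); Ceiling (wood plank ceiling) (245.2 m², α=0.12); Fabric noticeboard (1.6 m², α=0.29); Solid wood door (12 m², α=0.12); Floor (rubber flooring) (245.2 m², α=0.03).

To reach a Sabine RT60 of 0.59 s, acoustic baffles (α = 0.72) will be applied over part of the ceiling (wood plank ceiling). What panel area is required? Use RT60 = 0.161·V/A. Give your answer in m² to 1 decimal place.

183.9

Equivalent absorption area: A₁ = 224×0.41 + 245.2×0.12 + 1.6×0.29 + 12×0.12 + 245.2×0.03 = 130.524 m².
V = 882.756 m³. Target absorption A₂ = 0.161 × 882.756 / 0.59 = 240.888 sabins.
Absorption to add: 240.888 − 130.524 = 110.364 sabins.
Net gain per m²: Δα = 0.72 − 0.12 = 0.60.
Panel area = 110.364 / 0.60 = 183.9 m².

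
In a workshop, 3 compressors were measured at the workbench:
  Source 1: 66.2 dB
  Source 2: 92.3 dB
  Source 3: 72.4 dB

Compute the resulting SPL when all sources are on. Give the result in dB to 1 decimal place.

92.4 dB

Σ 10^(Lᵢ/10) = 1.72e+09.
Back to dB: 10·log₁₀ Σ = 92.4 dB.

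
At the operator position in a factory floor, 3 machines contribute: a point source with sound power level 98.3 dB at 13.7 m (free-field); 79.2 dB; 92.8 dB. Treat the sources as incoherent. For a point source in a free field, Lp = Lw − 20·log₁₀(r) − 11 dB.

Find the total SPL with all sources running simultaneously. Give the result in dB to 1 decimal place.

Source at 13.7 m: Lp = 98.3 − 20·log₁₀(13.7) − 11 = 64.6 dB.
Converting to relative power and adding: 10^(64.6/10) + 10^(79.2/10) + 10^(92.8/10) = 1.992e+09.
Back to dB: 10·log₁₀ Σ = 93.0 dB.

93.0 dB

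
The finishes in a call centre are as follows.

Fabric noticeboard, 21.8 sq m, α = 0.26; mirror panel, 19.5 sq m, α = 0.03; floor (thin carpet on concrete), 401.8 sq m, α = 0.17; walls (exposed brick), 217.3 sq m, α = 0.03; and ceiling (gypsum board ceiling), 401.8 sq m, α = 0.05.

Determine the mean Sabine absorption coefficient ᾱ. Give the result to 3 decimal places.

0.095

S = Σ Sᵢ = 21.8 + 19.5 + 401.8 + 217.3 + 401.8 = 1062.2 sq m.
Σ(Sᵢαᵢ) = 21.8×0.26 + 19.5×0.03 + 401.8×0.17 + 217.3×0.03 + 401.8×0.05 = 101.168.
ᾱ = A/S = 0.095.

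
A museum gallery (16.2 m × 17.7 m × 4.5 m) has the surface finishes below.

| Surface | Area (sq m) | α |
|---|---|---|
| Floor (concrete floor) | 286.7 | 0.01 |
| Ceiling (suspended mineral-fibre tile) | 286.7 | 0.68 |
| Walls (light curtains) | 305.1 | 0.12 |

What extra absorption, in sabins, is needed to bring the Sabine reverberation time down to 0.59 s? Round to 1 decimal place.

Summing Sᵢαᵢ: 2.867 + 194.956 + 36.612 → A₁ = 234.435 sabins.
Target A₂ = 0.161·1290.33/0.59 = 352.107 sabins (V = 1290.33 m³).
Shortfall: 352.107 − 234.435 = 117.7 sabins.

117.7 sabins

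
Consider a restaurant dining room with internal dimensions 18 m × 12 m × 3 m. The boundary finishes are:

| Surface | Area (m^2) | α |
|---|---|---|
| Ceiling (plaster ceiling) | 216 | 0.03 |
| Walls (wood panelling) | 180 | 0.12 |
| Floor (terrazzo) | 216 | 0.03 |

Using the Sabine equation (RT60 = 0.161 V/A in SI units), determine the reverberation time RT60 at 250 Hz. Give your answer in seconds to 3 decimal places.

3.019 s

Equivalent absorption area: A = 216*0.03 + 180*0.12 + 216*0.03 = 34.560 m^2.
V = 18·12·3 = 648 m³.
Sabine: RT60 = 0.161 × 648 / 34.560 = 3.019 s.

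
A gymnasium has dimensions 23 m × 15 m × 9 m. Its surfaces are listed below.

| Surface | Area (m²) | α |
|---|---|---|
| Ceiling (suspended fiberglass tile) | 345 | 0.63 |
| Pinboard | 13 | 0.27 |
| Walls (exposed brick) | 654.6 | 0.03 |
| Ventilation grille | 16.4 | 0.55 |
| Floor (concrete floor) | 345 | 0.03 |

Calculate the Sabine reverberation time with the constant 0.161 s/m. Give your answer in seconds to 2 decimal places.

1.92 seconds

Summing Sᵢαᵢ: 217.350 + 3.510 + 19.638 + 9.020 + 10.350 → A = 259.868 sabins.
V = 23·15·9 = 3105 m³.
T = 0.161 V/A = 0.161·3105/259.868 = 1.92 s.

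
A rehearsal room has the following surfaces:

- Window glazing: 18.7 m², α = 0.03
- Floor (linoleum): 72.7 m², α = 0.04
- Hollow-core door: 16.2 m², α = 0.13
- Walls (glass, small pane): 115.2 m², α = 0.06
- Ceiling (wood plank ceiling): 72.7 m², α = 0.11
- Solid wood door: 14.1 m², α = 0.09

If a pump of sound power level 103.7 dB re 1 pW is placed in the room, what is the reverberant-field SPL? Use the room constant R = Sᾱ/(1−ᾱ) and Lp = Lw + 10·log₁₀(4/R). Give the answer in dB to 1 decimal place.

A = 21.753 sabins; S = 309.6 m².
ᾱ = 0.0703, so room constant R = A/(1−ᾱ) = 23.398 m².
Lp = 103.7 + 10·log₁₀(4/23.398) = 103.7 + (-7.67) = 96.0 dB.

96.0 dB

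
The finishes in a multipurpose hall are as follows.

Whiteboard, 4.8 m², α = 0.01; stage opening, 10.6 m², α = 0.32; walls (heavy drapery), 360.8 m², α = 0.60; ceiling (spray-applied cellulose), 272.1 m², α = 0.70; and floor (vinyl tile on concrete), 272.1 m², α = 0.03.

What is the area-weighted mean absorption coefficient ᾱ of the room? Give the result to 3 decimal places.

S = Σ Sᵢ = 4.8 + 10.6 + 360.8 + 272.1 + 272.1 = 920.4 m².
Weighted sum Σ Sα = 418.553.
ᾱ = 418.553 / 920.4 = 0.455.

0.455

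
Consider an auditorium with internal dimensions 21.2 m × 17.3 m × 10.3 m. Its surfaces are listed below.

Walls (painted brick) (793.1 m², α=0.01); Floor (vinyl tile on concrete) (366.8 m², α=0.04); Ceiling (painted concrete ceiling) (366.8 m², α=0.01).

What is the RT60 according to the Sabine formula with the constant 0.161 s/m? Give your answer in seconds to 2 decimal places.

Summing Sᵢαᵢ: 7.931 + 14.672 + 3.668 → A = 26.271 sabins.
Volume V = 21.2 × 17.3 × 10.3 = 3777.628 m³.
Sabine: RT60 = 0.161 × 3777.628 / 26.271 = 23.15 s.

23.15 sec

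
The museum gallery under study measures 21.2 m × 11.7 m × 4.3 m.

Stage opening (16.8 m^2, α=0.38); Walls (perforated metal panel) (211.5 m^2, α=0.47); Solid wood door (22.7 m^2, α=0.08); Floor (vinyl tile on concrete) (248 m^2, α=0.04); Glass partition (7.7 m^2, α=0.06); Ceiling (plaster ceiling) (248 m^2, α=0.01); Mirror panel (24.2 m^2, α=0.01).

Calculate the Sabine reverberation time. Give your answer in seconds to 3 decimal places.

Total absorption A = 16.8·0.38 + 211.5·0.47 + 22.7·0.08 + 248·0.04 + 7.7·0.06 + 248·0.01 + 24.2·0.01
  = 6.384 + 99.405 + 1.816 + 9.920 + 0.462 + 2.480 + 0.242 = 120.709 m^2 sabins.
V = 21.2·11.7·4.3 = 1066.572 m³.
T = 0.161 V/A = 0.161·1066.572/120.709 = 1.423 s.

1.423 s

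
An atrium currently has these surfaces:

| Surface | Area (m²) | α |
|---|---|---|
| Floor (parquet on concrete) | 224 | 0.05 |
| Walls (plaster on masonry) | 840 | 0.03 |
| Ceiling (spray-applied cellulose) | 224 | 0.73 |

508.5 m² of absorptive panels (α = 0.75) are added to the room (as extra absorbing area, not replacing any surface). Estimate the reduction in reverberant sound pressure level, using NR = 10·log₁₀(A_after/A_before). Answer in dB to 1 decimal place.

A_before = Σ Sᵢαᵢ = 224·0.05 + 840·0.03 + 224·0.73 = 199.920 sabins.
Added absorption = 508.5 × 0.75 = 381.375 sabins.
A_after = 199.920 + 381.375 = 581.295 sabins.
Reduction = 10 log₁₀(A_after/A_before) = 10 log₁₀(2.9076) = 4.6 dB.

4.6 dB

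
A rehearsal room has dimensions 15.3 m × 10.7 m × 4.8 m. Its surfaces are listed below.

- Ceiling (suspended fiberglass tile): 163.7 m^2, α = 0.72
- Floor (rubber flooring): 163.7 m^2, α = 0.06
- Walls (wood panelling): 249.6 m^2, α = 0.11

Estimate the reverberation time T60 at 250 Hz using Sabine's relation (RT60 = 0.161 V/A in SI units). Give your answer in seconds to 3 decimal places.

Total absorption A = 163.7×0.72 + 163.7×0.06 + 249.6×0.11
  = 117.864 + 9.822 + 27.456 = 155.142 m^2 sabins.
Volume V = 15.3 × 10.7 × 4.8 = 785.808 m³.
T = 0.161 V/A = 0.161·785.808/155.142 = 0.815 s.

0.815 s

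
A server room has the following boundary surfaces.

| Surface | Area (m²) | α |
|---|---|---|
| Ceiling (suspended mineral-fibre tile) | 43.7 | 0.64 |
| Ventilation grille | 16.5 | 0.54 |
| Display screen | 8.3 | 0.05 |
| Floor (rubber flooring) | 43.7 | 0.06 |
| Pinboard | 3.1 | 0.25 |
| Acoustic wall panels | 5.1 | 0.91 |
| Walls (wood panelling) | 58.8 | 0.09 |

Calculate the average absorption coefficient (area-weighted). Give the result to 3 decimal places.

0.282

Total surface area S = 179.2 m².
Σ(Sᵢαᵢ) = 43.7×0.64 + 16.5×0.54 + 8.3×0.05 + 43.7×0.06 + 3.1×0.25 + 5.1×0.91 + 58.8×0.09 = 50.623.
ᾱ = A/S = 0.282.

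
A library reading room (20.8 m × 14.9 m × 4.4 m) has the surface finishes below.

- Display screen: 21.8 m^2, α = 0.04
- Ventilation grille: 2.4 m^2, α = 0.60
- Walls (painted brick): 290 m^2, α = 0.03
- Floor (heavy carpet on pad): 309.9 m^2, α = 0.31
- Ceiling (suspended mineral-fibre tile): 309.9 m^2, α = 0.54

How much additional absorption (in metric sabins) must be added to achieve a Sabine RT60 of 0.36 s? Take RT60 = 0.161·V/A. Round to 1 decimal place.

335.4 sabins

Summing Sᵢαᵢ: 0.872 + 1.440 + 8.700 + 96.069 + 167.346 → A₁ = 274.427 sabins.
Target A₂ = 0.161·1363.648/0.36 = 609.854 sabins (V = 1363.648 m³).
Additional absorption ΔA = 609.854 − 274.427 = 335.4 sabins.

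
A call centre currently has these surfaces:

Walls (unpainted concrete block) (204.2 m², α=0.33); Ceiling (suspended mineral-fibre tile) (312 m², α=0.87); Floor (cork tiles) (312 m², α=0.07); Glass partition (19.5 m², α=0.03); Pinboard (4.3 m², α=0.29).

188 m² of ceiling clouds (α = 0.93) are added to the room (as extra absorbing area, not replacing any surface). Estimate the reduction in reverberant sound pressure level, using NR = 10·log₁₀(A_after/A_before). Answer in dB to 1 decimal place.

Summing Sᵢαᵢ: 67.386 + 271.440 + 21.840 + 0.585 + 1.247 → A_before = 362.498 sabins.
Added absorption = 188 × 0.93 = 174.840 sabins.
A_after = 362.498 + 174.840 = 537.338 sabins.
NR = 10·log₁₀(537.338/362.498) = 1.7 dB.

1.7 dB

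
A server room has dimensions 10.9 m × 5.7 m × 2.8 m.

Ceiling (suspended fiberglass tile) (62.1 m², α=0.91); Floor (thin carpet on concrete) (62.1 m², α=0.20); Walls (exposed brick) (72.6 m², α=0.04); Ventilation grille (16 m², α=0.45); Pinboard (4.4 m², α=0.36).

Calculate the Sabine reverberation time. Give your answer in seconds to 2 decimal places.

0.35 s

Summing Sᵢαᵢ: 56.511 + 12.420 + 2.904 + 7.200 + 1.584 → A = 80.619 sabins.
Volume V = 10.9 × 5.7 × 2.8 = 173.964 m³.
RT60 = 0.161 · V / A = 0.161 × 173.964 / 80.619 = 0.35 s.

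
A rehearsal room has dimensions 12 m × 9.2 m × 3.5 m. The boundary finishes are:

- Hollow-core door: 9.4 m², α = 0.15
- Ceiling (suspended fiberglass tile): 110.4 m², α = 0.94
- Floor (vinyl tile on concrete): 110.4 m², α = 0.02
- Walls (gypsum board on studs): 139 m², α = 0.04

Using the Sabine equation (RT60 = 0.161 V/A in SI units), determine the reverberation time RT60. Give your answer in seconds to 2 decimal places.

0.55 s

Summing Sᵢαᵢ: 1.410 + 103.776 + 2.208 + 5.560 → A = 112.954 sabins.
Volume V = 12 × 9.2 × 3.5 = 386.4 m³.
T = 0.161 V/A = 0.161·386.4/112.954 = 0.55 s.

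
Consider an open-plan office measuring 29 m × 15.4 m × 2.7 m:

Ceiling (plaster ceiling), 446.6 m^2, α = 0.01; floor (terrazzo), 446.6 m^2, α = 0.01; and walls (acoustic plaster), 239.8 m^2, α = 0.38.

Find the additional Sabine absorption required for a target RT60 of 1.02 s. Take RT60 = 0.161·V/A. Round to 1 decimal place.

Total absorption A₁ = 446.6×0.01 + 446.6×0.01 + 239.8×0.38
  = 4.466 + 4.466 + 91.124 = 100.056 m^2 sabins.
For T = 1.02 s, need A₂ = 0.161·V/T = 0.161·1205.82/1.02 = 190.330 sabins.
ΔA = A₂ − A₁ = 190.330 − 100.056 = 90.3 sabins.

90.3 sabins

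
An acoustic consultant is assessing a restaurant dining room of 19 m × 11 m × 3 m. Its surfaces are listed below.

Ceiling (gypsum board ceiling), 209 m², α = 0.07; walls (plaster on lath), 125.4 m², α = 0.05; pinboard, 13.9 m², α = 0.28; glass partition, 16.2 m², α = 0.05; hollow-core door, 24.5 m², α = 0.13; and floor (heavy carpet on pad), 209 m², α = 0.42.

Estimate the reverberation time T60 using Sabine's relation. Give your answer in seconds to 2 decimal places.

0.87 sec

Total absorption A = 209×0.07 + 125.4×0.05 + 13.9×0.28 + 16.2×0.05 + 24.5×0.13 + 209×0.42
  = 14.630 + 6.270 + 3.892 + 0.810 + 3.185 + 87.780 = 116.567 m² sabins.
V = 19·11·3 = 627 m³.
RT60 = 0.161 · V / A = 0.161 × 627 / 116.567 = 0.87 s.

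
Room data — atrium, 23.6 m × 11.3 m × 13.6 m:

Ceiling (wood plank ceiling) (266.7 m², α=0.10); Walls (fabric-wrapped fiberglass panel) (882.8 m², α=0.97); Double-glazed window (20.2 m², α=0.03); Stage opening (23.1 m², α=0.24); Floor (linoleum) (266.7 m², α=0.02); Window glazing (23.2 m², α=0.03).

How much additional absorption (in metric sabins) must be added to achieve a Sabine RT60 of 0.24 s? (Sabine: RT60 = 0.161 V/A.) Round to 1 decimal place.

Equivalent absorption area: A₁ = 266.7×0.10 + 882.8×0.97 + 20.2×0.03 + 23.1×0.24 + 266.7×0.02 + 23.2×0.03 = 895.166 m².
Target A₂ = 0.161·3626.848/0.24 = 2433.011 sabins (V = 3626.848 m³).
Additional absorption ΔA = 2433.011 − 895.166 = 1537.8 sabins.

1537.8 sabins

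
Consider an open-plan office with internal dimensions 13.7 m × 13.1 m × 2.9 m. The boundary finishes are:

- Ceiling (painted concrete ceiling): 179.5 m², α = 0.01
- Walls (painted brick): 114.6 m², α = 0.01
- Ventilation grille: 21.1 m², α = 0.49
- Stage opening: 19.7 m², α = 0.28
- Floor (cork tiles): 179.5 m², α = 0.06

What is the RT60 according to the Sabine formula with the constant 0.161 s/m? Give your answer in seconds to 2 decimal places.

Total absorption A = 179.5·0.01 + 114.6·0.01 + 21.1·0.49 + 19.7·0.28 + 179.5·0.06
  = 1.795 + 1.146 + 10.339 + 5.516 + 10.770 = 29.566 m² sabins.
Room volume: 520.463 m³.
RT60 = 0.161 · V / A = 0.161 × 520.463 / 29.566 = 2.83 s.

2.83 s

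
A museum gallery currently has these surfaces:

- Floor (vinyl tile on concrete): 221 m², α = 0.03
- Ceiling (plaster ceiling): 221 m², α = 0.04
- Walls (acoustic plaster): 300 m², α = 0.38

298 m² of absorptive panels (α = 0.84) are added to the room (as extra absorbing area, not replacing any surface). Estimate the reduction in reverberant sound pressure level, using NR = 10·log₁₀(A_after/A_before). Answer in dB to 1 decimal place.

4.7 dB

Summing Sᵢαᵢ: 6.630 + 8.840 + 114.000 → A_before = 129.470 sabins.
Treatment contributes 298·0.84 = 250.320 sabins.
A_after = 129.470 + 250.320 = 379.790 sabins.
NR = 10·log₁₀(379.790/129.470) = 4.7 dB.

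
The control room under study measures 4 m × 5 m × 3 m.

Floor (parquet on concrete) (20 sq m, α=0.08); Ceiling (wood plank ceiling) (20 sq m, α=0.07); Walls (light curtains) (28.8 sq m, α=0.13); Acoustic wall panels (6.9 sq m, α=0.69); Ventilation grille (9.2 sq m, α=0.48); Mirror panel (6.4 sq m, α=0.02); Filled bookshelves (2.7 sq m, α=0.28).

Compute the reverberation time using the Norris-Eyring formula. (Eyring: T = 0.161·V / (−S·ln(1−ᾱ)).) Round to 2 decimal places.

Total surface area S = 20 + 20 + 28.8 + 6.9 + 9.2 + 6.4 + 2.7 = 94.0 sq m.
Absorption A = 20×0.08 + 20×0.07 + 28.8×0.13 + 6.9×0.69 + 9.2×0.48 + 6.4×0.02 + 2.7×0.28 = 16.805 sabins.
Mean coefficient ᾱ = A/S = 0.1788.
Eyring denominator: −S ln(1−ᾱ) = 18.517.
V = 4 × 5 × 3 = 60 m³.
RT60 = 0.161 × 60 / 18.517 = 0.52 s.

0.52 sec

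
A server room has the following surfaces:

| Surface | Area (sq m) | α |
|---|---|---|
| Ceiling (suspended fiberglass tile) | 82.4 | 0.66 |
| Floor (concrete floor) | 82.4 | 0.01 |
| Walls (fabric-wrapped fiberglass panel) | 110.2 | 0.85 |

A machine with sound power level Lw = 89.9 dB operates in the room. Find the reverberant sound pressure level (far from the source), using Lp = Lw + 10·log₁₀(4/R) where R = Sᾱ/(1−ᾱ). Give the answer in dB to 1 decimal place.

Σ(Sᵢαᵢ) = 82.4·0.66 + 82.4·0.01 + 110.2·0.85 = 148.878; total area S = 275.0 sq m.
ᾱ = 0.5414, so room constant R = A/(1−ᾱ) = 324.636 sq m.
Lp = Lw + 10 log₁₀(4/R) = 89.9 -19.09 = 70.8 dB.

70.8 dB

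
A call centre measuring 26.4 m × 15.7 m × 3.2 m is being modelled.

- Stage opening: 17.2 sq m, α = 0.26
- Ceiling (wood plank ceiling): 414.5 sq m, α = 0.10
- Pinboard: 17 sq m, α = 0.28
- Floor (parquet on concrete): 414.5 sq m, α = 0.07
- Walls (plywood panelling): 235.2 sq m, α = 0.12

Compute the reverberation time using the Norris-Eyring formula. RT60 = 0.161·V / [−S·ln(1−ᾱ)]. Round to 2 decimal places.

1.88 sec

S = Σ Sᵢ = 1098.4 sq m.
Σ(Sᵢαᵢ) = 17.2×0.26 + 414.5×0.10 + 17×0.28 + 414.5×0.07 + 235.2×0.12 = 107.921.
Mean coefficient ᾱ = A/S = 0.0983.
Eyring denominator: −S ln(1−ᾱ) = 113.655.
V = 26.4 × 15.7 × 3.2 = 1326.336 m³.
T = 0.161·V/[−S·ln(1−ᾱ)] = 0.161·1326.336/113.655 = 1.88 s.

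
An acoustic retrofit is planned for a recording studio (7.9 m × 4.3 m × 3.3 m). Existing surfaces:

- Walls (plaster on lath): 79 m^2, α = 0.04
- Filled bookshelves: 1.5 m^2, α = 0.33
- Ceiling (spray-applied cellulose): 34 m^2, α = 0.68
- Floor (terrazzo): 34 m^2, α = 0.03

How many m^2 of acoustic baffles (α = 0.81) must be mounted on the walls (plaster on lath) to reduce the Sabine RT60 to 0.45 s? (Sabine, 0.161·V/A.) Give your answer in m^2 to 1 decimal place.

A₁ = Σ Sᵢαᵢ = 79·0.04 + 1.5·0.33 + 34·0.68 + 34·0.03 = 27.795 sabins.
V = 112.101 m³. Target absorption A₂ = 0.161 × 112.101 / 0.45 = 40.107 sabins.
ΔA needed = 40.107 − 27.795 = 12.312 sabins.
Net gain per m^2: Δα = 0.81 − 0.04 = 0.77.
Panel area = 12.312 / 0.77 = 16.0 m^2.

16.0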